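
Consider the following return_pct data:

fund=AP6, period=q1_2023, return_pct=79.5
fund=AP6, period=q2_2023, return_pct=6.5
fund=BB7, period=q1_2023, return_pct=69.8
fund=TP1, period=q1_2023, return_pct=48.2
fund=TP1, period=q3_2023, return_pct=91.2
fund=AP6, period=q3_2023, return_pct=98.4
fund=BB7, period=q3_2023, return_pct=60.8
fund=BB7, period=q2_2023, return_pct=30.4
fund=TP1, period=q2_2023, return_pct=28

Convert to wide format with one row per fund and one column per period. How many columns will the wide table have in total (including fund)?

4

1 column for fund plus 3 distinct period values → 4 columns.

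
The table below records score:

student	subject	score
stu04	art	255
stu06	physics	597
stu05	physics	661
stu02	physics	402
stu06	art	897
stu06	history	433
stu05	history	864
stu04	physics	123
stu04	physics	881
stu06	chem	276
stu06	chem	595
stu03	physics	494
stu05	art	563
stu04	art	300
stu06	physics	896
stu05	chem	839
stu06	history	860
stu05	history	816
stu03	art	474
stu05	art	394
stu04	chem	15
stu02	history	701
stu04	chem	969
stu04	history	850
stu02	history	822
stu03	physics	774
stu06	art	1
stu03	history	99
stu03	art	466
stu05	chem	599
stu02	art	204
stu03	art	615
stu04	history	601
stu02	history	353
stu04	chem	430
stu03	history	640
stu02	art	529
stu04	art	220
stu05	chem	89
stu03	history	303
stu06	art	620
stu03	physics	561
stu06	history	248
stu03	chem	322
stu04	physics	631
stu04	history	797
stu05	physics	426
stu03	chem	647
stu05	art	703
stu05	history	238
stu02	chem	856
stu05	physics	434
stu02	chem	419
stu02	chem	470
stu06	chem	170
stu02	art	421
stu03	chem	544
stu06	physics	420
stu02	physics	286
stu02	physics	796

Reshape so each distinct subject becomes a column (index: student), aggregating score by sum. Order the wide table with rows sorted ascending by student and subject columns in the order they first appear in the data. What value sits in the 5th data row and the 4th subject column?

With rows sorted ascending by student, row 5 is student=stu06. subject columns in first-appearance order: art, physics, history, chem; column 4 is chem.
Long rows with student=stu06, subject=chem: 276 + 595 + 170 = 1041.

1041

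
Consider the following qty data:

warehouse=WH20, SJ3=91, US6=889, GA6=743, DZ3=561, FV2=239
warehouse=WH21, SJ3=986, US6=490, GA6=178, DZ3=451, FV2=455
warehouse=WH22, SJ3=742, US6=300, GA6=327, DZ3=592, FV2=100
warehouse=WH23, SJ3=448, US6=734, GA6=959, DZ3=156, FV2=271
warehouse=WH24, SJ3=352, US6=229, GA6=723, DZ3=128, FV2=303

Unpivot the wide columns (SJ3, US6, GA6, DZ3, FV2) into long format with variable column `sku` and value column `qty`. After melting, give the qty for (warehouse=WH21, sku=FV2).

455

Unpivoting turns each (warehouse, wide-column) pair into one long row.
The wide cell at row WH21, column FV2 holds 455, so the long row (WH21, FV2) has qty=455.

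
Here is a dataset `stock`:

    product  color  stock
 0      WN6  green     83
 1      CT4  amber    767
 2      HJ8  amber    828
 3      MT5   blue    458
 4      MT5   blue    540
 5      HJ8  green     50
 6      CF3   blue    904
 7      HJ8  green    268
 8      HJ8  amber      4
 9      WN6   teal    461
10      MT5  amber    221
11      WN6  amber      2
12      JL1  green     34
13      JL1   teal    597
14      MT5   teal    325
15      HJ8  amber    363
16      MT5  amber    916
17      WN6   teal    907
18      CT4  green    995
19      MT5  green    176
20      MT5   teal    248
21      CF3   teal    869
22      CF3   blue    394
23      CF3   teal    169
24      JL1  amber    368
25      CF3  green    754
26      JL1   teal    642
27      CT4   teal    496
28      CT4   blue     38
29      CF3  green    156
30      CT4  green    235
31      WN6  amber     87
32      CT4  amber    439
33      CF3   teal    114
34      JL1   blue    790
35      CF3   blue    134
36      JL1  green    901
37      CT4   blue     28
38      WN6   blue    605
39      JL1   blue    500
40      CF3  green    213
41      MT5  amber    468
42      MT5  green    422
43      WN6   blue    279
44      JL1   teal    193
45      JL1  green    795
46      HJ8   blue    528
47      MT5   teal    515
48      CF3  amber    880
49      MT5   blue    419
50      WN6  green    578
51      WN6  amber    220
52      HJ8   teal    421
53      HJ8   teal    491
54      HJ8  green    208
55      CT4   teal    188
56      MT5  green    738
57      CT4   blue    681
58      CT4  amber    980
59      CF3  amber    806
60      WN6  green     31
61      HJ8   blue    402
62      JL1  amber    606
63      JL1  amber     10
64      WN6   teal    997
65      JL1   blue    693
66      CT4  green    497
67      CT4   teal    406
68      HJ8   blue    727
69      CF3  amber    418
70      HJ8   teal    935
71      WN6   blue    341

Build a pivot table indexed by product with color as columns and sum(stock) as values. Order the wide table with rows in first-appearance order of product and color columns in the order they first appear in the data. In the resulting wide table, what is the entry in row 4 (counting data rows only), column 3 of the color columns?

With rows in first-appearance order of product, row 4 is product=MT5. color columns in first-appearance order: green, amber, blue, teal; column 3 is blue.
Long rows with product=MT5, color=blue: 458 + 540 + 419 = 1417.

1417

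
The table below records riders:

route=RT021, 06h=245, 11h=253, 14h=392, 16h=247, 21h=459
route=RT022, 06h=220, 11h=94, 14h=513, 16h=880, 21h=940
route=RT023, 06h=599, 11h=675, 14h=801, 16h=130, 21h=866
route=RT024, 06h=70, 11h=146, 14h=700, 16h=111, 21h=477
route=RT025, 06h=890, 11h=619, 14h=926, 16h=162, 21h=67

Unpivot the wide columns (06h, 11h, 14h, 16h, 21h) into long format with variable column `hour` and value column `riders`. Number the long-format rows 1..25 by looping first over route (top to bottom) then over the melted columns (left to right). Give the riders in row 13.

801

25 rows total (5 × 5). Row 13: index ⌊(13-1)/5⌋ = 2 into route → RT023; (13-1) mod 5 = 2 into the melted columns → 14h.
So row 13 is (RT023, 14h, 801); riders = 801.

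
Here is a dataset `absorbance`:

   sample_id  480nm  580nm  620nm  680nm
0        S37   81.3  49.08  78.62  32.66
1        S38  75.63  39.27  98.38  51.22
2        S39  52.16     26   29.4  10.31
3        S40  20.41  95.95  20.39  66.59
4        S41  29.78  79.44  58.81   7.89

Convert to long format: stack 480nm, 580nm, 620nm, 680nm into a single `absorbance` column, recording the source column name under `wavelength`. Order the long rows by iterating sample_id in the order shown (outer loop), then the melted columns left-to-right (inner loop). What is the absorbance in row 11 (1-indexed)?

20 rows total (5 × 4). Row 11: index ⌊(11-1)/4⌋ = 2 into sample_id → S39; (11-1) mod 4 = 2 into the melted columns → 620nm.
So row 11 is (S39, 620nm, 29.4); absorbance = 29.4.

29.4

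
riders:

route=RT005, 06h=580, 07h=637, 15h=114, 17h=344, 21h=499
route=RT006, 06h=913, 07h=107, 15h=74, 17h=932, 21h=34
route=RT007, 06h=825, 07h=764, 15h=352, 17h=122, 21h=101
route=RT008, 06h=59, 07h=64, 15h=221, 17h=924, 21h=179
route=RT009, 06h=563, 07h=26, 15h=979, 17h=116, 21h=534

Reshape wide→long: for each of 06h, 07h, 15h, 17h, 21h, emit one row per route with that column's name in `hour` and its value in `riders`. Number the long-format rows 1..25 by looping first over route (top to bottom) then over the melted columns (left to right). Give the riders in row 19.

25 rows total (5 × 5). Row 19: index ⌊(19-1)/5⌋ = 3 into route → RT008; (19-1) mod 5 = 3 into the melted columns → 17h.
So row 19 is (RT008, 17h, 924); riders = 924.

924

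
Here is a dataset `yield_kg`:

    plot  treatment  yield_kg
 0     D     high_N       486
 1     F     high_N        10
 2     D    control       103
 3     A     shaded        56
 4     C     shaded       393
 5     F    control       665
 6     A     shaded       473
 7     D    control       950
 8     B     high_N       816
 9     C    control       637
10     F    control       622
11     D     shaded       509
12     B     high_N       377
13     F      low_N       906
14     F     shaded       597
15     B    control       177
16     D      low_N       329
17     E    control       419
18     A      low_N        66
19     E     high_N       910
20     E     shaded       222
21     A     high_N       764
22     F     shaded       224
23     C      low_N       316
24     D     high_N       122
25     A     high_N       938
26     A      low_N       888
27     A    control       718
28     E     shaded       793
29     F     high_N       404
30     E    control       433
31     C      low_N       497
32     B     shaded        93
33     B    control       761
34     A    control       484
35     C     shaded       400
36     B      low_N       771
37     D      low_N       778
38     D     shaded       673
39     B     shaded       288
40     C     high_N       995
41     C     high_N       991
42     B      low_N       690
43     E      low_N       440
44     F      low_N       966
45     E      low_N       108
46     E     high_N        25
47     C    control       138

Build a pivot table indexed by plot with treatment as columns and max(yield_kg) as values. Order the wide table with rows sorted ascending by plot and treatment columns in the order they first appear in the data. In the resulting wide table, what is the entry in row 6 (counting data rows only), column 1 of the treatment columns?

404

With rows sorted ascending by plot, row 6 is plot=F. treatment columns in first-appearance order: high_N, control, shaded, low_N; column 1 is high_N.
Long rows with plot=F, treatment=high_N: max(10, 404) = 404.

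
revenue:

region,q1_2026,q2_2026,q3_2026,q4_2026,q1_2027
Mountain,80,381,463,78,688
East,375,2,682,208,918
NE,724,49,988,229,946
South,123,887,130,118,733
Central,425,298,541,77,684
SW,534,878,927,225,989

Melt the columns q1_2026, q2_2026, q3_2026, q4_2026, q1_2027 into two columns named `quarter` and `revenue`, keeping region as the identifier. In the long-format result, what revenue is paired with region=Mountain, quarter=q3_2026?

463

Unpivoting turns each (region, wide-column) pair into one long row.
The wide cell at row Mountain, column q3_2026 holds 463, so the long row (Mountain, q3_2026) has revenue=463.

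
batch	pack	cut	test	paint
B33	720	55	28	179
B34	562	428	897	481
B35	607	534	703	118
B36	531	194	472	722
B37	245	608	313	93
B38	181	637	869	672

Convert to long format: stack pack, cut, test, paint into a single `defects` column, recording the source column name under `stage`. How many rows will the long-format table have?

24

6 batch values × 4 melted columns = 24 rows.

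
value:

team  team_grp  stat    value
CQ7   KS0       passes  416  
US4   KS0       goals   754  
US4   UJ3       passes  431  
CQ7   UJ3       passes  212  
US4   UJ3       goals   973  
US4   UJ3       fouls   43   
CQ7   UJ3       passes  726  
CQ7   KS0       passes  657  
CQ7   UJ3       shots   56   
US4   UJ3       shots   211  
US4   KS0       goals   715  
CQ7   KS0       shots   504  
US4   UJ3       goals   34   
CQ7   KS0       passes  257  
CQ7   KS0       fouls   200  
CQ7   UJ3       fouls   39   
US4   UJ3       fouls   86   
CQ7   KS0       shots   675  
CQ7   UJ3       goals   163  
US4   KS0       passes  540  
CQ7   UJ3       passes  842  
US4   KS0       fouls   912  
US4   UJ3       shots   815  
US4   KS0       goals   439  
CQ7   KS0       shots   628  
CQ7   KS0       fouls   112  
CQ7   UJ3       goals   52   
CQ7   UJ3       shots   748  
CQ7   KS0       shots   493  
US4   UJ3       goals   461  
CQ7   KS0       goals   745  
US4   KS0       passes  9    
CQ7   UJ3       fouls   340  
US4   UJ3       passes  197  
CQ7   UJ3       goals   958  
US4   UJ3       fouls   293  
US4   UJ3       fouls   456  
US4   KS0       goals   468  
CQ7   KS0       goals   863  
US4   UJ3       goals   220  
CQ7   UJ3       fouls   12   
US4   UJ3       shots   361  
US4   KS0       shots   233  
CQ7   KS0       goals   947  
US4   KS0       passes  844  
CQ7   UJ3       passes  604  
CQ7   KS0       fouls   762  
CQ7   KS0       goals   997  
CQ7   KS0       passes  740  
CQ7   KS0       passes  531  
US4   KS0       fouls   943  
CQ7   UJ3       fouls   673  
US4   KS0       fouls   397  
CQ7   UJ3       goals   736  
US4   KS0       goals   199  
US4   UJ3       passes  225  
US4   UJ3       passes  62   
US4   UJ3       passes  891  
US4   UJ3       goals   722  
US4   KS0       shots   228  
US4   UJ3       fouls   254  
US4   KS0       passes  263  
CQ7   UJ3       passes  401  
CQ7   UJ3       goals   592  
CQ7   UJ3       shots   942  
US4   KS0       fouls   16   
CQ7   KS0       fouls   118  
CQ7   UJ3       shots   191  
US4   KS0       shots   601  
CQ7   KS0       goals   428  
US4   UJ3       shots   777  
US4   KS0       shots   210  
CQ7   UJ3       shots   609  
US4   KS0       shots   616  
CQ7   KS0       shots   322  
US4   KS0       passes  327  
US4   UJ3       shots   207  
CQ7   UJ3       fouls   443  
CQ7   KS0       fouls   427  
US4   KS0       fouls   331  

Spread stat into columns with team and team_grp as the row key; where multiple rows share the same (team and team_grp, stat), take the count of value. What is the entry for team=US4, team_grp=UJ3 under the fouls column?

Rows with team=US4, team_grp=UJ3 and stat=fouls: value values are 43, 86, 293, 456, 254.
5 rows match — count = 5.

5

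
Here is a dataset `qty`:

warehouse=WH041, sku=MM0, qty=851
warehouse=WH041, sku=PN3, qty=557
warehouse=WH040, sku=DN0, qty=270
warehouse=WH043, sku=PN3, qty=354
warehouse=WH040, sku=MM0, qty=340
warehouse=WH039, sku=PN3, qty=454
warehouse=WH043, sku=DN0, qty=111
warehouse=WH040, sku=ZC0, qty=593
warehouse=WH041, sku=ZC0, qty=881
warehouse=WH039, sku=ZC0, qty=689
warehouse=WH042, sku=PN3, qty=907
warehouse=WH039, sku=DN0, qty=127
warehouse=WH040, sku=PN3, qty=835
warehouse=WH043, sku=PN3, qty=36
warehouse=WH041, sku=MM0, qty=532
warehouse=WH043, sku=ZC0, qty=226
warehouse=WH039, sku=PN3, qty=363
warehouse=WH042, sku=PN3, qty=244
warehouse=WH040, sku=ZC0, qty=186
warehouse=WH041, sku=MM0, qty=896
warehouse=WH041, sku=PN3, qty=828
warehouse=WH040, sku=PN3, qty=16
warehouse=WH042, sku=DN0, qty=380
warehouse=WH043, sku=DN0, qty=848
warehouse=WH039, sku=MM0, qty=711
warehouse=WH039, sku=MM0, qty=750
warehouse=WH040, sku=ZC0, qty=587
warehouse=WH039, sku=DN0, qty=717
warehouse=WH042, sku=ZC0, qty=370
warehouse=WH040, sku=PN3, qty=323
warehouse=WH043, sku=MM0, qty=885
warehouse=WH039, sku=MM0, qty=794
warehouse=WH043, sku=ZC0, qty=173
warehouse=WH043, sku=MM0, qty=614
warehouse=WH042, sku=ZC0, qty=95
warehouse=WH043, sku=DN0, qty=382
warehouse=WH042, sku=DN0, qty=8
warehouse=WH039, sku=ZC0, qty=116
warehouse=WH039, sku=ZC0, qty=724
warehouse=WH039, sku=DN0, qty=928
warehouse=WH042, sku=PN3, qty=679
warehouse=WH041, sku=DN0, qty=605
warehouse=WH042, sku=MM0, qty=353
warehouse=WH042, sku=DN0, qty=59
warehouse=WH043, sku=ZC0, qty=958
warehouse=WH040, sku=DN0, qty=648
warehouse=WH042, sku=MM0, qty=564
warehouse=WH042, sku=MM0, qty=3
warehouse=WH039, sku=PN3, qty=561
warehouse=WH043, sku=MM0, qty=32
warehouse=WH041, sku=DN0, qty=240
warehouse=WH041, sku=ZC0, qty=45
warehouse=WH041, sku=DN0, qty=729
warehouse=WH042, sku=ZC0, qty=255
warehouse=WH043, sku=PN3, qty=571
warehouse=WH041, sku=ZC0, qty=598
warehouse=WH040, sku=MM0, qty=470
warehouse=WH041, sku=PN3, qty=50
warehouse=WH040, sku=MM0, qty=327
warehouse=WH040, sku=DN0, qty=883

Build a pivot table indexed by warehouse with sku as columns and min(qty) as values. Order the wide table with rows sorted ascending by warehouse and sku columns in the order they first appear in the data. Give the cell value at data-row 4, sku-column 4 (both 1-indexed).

With rows sorted ascending by warehouse, row 4 is warehouse=WH042. sku columns in first-appearance order: MM0, PN3, DN0, ZC0; column 4 is ZC0.
Long rows with warehouse=WH042, sku=ZC0: min(370, 95, 255) = 95.

95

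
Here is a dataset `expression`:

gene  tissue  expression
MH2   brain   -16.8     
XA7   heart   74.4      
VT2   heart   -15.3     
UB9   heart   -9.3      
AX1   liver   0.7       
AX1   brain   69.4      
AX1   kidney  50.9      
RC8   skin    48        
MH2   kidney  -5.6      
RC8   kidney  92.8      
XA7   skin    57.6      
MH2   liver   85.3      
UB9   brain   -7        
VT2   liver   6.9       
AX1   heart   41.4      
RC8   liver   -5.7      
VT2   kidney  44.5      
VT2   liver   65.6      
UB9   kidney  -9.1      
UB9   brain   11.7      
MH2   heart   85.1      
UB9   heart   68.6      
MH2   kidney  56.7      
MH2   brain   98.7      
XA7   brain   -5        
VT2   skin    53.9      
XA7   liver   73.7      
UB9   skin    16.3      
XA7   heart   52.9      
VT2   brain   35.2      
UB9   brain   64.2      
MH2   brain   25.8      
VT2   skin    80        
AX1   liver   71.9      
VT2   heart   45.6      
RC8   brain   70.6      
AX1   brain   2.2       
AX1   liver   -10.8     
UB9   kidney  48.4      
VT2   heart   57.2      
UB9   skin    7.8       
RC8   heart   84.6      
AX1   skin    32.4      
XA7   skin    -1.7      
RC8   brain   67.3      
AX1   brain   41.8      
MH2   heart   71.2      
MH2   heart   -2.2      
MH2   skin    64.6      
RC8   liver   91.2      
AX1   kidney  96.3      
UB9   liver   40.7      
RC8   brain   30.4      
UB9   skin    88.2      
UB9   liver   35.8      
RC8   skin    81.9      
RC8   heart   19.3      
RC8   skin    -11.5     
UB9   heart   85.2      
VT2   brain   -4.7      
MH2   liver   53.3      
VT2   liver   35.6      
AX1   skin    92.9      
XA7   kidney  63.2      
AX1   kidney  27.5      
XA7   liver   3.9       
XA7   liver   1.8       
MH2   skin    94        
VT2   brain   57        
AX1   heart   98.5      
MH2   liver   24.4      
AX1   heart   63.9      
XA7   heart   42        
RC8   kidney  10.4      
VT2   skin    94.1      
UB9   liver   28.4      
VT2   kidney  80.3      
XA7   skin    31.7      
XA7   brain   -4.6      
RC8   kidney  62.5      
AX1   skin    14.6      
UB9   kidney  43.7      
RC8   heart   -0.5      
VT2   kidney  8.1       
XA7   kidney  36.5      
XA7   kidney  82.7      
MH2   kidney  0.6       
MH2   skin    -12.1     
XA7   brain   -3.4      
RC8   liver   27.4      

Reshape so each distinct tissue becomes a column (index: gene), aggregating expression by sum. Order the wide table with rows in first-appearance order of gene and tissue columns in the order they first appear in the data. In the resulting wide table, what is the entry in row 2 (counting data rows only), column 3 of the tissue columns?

79.4

With rows in first-appearance order of gene, row 2 is gene=XA7. tissue columns in first-appearance order: brain, heart, liver, kidney, skin; column 3 is liver.
Long rows with gene=XA7, tissue=liver: 73.7 + 3.9 + 1.8 = 79.4.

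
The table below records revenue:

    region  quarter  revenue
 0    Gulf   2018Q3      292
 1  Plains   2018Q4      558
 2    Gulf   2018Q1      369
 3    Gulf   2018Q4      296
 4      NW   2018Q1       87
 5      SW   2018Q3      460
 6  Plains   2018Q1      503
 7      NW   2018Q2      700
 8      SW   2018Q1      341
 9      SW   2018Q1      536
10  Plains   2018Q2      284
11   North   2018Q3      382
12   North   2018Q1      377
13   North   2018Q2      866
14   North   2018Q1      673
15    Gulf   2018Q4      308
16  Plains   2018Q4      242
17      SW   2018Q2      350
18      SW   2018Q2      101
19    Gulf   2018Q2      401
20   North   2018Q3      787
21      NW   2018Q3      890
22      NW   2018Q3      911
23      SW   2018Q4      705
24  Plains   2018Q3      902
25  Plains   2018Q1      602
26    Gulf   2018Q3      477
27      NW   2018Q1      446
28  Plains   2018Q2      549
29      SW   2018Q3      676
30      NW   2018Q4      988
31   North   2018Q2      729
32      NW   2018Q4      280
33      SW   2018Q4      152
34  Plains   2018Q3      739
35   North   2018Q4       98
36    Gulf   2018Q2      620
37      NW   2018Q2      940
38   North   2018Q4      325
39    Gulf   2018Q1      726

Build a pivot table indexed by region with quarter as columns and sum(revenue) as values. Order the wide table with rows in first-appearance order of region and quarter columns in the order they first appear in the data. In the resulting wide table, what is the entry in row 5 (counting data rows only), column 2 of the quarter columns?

423

With rows in first-appearance order of region, row 5 is region=North. quarter columns in first-appearance order: 2018Q3, 2018Q4, 2018Q1, 2018Q2; column 2 is 2018Q4.
Long rows with region=North, quarter=2018Q4: 98 + 325 = 423.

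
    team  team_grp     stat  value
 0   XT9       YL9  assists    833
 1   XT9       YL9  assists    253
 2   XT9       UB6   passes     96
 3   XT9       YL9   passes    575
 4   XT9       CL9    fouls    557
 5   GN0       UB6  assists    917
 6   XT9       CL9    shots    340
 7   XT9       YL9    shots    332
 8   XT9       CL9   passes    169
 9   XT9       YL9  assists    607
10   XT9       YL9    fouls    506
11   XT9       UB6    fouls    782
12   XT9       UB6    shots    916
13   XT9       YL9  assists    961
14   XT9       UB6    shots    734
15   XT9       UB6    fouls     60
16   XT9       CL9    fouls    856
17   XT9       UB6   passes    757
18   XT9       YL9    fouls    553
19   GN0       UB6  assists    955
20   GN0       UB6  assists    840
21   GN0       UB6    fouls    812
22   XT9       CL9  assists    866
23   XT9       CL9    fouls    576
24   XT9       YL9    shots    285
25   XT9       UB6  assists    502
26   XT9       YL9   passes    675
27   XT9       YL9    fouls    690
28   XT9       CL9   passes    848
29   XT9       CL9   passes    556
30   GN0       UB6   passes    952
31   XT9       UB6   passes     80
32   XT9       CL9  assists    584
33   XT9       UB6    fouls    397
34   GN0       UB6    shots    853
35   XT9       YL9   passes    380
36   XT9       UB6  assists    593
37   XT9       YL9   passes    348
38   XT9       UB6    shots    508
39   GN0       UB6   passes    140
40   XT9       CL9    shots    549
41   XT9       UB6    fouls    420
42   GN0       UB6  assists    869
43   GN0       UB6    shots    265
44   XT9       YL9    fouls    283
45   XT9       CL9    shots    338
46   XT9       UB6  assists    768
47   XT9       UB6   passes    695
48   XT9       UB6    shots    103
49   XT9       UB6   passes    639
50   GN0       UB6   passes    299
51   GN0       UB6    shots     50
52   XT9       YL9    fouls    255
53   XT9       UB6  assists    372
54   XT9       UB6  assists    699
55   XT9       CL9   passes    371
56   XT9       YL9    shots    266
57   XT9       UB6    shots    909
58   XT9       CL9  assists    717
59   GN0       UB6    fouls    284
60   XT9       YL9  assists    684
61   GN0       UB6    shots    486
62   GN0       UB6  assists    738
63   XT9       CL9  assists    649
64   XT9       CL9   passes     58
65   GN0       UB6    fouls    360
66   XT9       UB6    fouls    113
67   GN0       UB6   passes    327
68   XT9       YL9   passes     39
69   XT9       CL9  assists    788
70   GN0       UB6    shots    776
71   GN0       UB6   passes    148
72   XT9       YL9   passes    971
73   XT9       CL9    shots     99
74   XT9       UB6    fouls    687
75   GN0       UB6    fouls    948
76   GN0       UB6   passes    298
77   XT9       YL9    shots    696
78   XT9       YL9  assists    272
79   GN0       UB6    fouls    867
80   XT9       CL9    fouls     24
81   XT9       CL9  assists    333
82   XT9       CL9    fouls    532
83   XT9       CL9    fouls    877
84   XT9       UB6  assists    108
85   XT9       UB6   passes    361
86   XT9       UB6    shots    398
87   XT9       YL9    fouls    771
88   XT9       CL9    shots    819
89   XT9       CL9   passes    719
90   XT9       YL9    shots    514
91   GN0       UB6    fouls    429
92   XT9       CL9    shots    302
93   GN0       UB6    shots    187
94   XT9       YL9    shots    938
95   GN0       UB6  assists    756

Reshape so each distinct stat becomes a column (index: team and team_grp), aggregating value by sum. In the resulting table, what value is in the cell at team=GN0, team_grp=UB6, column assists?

Rows with team=GN0, team_grp=UB6 and stat=assists: value values are 917, 955, 840, 869, 738, 756.
917 + 955 + 840 + 869 + 738 + 756 = 5075.

5075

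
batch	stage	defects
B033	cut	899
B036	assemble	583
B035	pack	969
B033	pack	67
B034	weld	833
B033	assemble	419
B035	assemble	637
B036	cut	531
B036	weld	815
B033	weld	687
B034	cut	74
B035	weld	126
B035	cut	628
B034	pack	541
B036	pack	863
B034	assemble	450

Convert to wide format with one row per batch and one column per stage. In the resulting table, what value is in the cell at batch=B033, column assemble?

Wide layout: rows indexed by batch, columns are the 4 distinct stage values (cut, assemble, pack, weld).
Cell (batch=B033, stage=assemble) draws from the long row where batch=B033 and stage=assemble, which has defects=419.

419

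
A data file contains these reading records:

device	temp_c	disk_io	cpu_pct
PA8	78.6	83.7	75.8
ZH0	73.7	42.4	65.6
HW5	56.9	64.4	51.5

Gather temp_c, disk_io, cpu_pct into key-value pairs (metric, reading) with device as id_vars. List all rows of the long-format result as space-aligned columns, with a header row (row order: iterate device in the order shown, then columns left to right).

Each (device, column) pair becomes one row: 3 × 3 = 9 rows.
For example, (PA8, temp_c) → reading=78.6.

device  metric   reading
PA8     temp_c   78.6   
PA8     disk_io  83.7   
PA8     cpu_pct  75.8   
ZH0     temp_c   73.7   
ZH0     disk_io  42.4   
ZH0     cpu_pct  65.6   
HW5     temp_c   56.9   
HW5     disk_io  64.4   
HW5     cpu_pct  51.5   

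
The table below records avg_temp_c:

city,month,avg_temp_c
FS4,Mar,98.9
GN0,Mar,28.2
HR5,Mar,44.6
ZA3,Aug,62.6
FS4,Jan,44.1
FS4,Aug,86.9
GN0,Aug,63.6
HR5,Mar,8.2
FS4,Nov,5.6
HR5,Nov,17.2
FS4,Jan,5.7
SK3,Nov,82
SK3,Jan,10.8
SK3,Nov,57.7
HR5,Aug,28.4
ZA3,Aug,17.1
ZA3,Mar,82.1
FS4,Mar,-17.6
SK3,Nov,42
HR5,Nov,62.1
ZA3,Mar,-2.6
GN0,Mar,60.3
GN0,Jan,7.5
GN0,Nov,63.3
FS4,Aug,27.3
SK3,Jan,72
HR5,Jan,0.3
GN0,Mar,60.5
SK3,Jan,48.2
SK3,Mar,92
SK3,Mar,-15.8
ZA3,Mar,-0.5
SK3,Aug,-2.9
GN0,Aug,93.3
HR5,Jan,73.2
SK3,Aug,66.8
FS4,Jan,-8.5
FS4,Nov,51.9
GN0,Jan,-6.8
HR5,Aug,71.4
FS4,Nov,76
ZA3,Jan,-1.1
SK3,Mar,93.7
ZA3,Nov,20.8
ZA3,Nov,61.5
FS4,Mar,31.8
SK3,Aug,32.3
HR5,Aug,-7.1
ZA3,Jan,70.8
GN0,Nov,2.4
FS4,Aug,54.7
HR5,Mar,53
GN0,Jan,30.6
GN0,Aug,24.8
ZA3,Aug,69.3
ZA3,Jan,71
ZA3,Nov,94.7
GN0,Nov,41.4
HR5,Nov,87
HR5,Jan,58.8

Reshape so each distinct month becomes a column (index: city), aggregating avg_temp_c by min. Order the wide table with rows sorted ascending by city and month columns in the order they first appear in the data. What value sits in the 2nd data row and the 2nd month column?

With rows sorted ascending by city, row 2 is city=GN0. month columns in first-appearance order: Mar, Aug, Jan, Nov; column 2 is Aug.
Long rows with city=GN0, month=Aug: min(63.6, 93.3, 24.8) = 24.8.

24.8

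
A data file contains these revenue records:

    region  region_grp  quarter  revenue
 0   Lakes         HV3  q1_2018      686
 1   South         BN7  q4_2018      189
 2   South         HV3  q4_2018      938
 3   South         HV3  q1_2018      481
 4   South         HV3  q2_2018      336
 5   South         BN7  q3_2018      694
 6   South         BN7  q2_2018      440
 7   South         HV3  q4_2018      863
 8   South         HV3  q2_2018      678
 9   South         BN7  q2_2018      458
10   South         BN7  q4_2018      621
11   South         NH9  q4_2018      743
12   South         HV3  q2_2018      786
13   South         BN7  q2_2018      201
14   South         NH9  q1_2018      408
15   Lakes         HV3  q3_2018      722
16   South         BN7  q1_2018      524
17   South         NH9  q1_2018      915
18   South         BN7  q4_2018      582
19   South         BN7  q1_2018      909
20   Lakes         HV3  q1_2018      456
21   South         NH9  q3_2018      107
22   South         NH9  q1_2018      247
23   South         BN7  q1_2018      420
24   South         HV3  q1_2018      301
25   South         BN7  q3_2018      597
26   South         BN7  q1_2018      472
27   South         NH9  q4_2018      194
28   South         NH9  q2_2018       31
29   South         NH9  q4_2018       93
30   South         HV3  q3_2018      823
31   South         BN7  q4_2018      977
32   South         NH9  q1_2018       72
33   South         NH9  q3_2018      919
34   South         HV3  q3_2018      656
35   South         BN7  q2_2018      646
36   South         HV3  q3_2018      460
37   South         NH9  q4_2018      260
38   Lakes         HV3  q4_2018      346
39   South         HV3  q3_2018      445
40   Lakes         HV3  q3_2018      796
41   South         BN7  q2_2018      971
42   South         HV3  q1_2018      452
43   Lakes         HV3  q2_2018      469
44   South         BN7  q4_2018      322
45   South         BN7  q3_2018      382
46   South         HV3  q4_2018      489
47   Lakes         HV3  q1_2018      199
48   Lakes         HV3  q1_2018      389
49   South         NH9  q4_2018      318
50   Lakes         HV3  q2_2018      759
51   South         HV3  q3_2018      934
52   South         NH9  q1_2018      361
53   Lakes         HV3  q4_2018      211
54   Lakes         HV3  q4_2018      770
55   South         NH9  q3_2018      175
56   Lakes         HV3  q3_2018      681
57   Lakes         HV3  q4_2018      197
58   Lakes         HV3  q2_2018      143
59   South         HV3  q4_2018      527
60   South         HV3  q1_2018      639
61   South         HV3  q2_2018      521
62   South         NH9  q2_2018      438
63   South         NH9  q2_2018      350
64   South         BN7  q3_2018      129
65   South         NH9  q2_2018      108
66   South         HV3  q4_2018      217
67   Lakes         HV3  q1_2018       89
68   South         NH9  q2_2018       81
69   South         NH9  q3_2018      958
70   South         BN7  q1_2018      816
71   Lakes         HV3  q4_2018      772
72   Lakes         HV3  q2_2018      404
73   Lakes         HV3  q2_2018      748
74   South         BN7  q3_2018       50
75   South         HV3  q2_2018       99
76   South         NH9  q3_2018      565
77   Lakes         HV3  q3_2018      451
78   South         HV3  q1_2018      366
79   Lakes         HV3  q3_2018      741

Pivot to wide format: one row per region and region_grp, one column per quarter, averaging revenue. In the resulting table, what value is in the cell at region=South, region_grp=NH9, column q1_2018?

400.60

Rows with region=South, region_grp=NH9 and quarter=q1_2018: revenue values are 408, 915, 247, 72, 361.
(408 + 915 + 247 + 72 + 361) / 5 = 400.60.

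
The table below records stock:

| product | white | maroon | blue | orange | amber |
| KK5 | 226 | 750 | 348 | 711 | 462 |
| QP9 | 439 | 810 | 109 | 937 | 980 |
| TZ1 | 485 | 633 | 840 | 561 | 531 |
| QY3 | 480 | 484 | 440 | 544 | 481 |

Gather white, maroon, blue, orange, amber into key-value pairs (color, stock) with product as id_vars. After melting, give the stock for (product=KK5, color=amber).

Unpivoting turns each (product, wide-column) pair into one long row.
The wide cell at row KK5, column amber holds 462, so the long row (KK5, amber) has stock=462.

462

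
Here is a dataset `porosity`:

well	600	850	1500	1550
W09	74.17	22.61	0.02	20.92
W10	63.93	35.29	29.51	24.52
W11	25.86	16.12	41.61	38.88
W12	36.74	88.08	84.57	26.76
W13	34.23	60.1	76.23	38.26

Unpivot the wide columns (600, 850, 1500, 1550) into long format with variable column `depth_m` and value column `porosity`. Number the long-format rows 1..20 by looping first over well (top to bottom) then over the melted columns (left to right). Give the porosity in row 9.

20 rows total (5 × 4). Row 9: index ⌊(9-1)/4⌋ = 2 into well → W11; (9-1) mod 4 = 0 into the melted columns → 600.
So row 9 is (W11, 600, 25.86); porosity = 25.86.

25.86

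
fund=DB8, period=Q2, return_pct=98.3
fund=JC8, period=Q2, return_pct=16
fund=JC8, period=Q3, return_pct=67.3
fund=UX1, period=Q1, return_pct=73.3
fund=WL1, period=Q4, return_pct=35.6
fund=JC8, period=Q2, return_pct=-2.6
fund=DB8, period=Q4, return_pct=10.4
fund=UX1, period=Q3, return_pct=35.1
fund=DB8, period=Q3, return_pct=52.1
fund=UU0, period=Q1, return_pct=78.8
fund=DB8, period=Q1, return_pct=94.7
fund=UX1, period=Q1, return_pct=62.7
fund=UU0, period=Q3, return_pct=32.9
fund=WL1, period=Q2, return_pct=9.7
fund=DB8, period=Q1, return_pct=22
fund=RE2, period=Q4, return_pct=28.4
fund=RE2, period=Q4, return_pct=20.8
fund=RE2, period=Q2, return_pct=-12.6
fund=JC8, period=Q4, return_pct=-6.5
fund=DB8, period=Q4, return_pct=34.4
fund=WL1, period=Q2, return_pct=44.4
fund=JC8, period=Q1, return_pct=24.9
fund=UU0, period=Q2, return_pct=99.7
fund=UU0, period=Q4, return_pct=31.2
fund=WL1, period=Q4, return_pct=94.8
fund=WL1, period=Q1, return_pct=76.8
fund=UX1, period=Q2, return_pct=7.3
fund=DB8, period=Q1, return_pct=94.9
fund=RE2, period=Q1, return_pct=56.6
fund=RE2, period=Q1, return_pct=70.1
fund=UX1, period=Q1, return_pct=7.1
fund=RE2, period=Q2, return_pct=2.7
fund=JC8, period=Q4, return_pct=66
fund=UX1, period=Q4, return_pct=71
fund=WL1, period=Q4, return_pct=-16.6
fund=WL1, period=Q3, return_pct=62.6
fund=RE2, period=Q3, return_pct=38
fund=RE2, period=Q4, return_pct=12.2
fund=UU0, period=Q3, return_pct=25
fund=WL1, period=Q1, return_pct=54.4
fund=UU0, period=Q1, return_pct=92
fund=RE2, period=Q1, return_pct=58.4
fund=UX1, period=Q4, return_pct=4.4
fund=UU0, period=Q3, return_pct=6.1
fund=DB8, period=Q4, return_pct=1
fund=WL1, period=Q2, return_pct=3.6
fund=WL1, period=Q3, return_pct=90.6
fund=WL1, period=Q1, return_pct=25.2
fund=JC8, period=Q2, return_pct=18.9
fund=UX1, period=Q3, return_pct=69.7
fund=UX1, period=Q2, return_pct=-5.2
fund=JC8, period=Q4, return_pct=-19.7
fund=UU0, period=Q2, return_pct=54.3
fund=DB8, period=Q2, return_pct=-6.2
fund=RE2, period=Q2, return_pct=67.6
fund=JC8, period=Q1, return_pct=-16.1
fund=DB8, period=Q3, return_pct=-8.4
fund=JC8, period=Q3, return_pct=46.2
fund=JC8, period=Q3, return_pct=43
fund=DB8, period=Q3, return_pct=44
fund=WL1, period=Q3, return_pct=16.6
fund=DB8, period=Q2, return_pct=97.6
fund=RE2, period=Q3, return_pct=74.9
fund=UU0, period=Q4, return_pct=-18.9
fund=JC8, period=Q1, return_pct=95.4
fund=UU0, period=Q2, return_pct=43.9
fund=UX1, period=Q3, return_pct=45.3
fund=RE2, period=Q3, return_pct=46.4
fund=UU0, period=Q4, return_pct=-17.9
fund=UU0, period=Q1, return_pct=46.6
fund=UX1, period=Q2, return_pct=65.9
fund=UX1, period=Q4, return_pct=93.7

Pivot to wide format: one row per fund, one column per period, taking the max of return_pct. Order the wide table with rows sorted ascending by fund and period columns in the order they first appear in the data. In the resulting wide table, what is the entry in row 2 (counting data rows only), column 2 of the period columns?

With rows sorted ascending by fund, row 2 is fund=JC8. period columns in first-appearance order: Q2, Q3, Q1, Q4; column 2 is Q3.
Long rows with fund=JC8, period=Q3: max(67.3, 46.2, 43) = 67.3.

67.3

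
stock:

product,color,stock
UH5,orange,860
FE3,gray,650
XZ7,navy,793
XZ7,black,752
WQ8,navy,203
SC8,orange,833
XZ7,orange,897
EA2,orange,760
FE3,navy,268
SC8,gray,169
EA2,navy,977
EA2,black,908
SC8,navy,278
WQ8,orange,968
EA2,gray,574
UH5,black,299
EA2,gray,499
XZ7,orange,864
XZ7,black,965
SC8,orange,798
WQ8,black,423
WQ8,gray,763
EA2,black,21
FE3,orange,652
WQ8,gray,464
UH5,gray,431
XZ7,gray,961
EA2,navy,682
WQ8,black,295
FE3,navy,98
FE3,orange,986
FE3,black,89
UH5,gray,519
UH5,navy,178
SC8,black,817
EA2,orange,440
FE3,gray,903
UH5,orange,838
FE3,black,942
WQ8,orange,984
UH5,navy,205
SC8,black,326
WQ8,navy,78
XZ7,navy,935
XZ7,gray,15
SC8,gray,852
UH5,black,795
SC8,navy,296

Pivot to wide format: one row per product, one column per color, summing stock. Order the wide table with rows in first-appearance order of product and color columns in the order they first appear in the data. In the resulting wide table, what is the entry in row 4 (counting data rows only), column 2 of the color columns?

1227

With rows in first-appearance order of product, row 4 is product=WQ8. color columns in first-appearance order: orange, gray, navy, black; column 2 is gray.
Long rows with product=WQ8, color=gray: 763 + 464 = 1227.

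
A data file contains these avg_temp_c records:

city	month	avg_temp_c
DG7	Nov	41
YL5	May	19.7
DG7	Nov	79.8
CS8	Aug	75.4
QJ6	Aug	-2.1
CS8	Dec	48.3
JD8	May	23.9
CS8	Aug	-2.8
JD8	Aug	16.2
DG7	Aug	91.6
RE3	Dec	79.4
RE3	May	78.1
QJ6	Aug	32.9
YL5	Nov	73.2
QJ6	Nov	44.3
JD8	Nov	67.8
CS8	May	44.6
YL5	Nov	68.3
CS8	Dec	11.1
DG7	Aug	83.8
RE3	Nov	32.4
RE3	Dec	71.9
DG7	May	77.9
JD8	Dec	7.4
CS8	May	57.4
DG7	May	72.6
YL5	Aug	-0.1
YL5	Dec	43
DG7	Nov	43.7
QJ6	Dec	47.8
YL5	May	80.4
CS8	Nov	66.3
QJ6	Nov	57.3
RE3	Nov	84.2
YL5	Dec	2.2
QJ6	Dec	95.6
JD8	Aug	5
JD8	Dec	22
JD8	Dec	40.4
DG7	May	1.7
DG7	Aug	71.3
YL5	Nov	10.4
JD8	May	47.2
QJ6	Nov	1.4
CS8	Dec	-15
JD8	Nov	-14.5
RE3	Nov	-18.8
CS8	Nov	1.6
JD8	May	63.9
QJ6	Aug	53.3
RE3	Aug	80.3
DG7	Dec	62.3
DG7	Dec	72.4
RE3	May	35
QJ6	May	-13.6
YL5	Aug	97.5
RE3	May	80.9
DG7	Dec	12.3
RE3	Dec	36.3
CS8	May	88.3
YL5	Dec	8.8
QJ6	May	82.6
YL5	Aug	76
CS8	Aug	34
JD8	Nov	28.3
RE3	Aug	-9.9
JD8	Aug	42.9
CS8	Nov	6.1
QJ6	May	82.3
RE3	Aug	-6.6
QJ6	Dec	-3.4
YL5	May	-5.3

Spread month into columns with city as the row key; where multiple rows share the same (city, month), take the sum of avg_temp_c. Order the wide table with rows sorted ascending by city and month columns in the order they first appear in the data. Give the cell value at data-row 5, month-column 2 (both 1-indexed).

With rows sorted ascending by city, row 5 is city=RE3. month columns in first-appearance order: Nov, May, Aug, Dec; column 2 is May.
Long rows with city=RE3, month=May: 78.1 + 35 + 80.9 = 194.

194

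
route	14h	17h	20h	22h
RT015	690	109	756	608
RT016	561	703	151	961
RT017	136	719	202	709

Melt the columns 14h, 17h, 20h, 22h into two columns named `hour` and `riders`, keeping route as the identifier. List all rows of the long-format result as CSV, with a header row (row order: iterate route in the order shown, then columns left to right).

route,hour,riders
RT015,14h,690
RT015,17h,109
RT015,20h,756
RT015,22h,608
RT016,14h,561
RT016,17h,703
RT016,20h,151
RT016,22h,961
RT017,14h,136
RT017,17h,719
RT017,20h,202
RT017,22h,709

Each (route, column) pair becomes one row: 3 × 4 = 12 rows.
For example, (RT015, 14h) → riders=690.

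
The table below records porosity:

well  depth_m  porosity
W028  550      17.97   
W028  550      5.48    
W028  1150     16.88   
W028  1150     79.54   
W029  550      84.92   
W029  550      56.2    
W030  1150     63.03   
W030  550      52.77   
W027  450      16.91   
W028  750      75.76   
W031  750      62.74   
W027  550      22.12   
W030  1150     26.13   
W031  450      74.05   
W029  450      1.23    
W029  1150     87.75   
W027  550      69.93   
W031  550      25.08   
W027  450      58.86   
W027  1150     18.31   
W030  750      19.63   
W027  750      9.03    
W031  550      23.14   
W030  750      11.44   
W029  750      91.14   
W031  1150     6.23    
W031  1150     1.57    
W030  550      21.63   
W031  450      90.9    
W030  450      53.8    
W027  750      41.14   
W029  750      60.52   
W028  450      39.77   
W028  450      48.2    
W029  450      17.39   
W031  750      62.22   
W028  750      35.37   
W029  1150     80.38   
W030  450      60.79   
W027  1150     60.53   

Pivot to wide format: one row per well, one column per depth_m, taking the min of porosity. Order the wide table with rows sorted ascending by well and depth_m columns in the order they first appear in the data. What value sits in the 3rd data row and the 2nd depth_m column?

80.38

With rows sorted ascending by well, row 3 is well=W029. depth_m columns in first-appearance order: 550, 1150, 450, 750; column 2 is 1150.
Long rows with well=W029, depth_m=1150: min(87.75, 80.38) = 80.38.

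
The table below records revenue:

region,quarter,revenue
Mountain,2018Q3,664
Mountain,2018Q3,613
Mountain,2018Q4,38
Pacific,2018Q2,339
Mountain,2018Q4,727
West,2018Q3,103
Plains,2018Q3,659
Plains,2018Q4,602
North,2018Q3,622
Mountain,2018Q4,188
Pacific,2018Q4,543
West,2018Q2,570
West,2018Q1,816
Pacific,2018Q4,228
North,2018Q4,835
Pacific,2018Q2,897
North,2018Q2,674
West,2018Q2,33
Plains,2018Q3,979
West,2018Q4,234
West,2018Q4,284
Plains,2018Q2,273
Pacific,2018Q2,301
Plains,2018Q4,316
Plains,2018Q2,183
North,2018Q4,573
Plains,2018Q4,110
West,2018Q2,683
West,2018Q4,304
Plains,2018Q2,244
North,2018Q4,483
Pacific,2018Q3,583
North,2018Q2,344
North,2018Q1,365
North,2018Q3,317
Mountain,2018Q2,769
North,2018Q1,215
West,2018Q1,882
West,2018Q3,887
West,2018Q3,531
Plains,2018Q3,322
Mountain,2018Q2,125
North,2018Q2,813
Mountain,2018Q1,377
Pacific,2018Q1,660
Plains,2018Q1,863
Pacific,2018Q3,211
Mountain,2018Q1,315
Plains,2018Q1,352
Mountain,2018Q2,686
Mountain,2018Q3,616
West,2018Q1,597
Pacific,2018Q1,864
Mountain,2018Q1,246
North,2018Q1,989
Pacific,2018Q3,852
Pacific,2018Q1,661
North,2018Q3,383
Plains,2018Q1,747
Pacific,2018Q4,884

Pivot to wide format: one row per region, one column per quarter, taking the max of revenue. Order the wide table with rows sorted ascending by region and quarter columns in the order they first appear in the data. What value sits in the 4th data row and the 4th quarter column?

With rows sorted ascending by region, row 4 is region=Plains. quarter columns in first-appearance order: 2018Q3, 2018Q4, 2018Q2, 2018Q1; column 4 is 2018Q1.
Long rows with region=Plains, quarter=2018Q1: max(863, 352, 747) = 863.

863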